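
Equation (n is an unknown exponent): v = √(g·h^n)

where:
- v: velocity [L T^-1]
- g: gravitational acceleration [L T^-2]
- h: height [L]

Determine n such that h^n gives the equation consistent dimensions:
n = 1

v has dimensions [L T^-1]; h has dimensions [L].
With n = 1: √(g·h^1) has dimensions [L T^-1], matching the LHS ✓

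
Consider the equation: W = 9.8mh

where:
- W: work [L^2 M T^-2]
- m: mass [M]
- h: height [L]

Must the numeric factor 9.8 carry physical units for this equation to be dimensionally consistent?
Yes

W has dimensions [L^2 M T^-2], while mh alone has dimensions [L M]. For the equation to balance, the factor 9.8 must carry dimensions [L T^-2] — it is a dimensional constant (a numerical value of a physical quantity with its units suppressed), not a pure number.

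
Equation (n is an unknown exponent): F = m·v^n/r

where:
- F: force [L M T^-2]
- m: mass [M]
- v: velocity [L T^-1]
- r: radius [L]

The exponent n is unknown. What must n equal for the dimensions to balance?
n = 2

F has dimensions [L M T^-2]; v has dimensions [L T^-1].
The rest of the RHS has dimensions [L^-1 M], so v^n must supply [L^2 T^-2].
With n = 2: m·v^2/r has dimensions [L M T^-2], matching the LHS ✓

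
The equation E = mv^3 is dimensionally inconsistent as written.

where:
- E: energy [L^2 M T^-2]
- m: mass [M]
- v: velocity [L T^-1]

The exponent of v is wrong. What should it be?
The exponent of v should be 2: E = mv^2

The LHS E has dimensions [L^2 M T^-2]; v has dimensions [L T^-1].
As written, the RHS mv^3 (exponent 3 on v) has dimensions [L^3 M T^-3], which does not match.
With exponent 2, the RHS mv^2 has dimensions [L^2 M T^-2], matching the LHS.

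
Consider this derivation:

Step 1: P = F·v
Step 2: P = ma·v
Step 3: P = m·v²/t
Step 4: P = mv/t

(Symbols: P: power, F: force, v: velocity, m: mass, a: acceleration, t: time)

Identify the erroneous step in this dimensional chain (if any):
Step 4

Step 1: P = F·v → LHS [L^2 M T^-3], RHS [L^2 M T^-3] ✓
Step 2: P = ma·v → LHS [L^2 M T^-3], RHS [L^2 M T^-3] ✓
Step 3: P = m·v²/t → LHS [L^2 M T^-3], RHS [L^2 M T^-3] ✓
Step 4: P = mv/t → LHS [L^2 M T^-3], RHS [L M T^-2] ✗

The first dimensional inconsistency appears in step 4: P = mv/t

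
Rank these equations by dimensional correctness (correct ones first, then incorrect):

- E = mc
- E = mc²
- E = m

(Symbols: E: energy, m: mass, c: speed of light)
Dimensionally correct: E = mc²
Dimensionally incorrect: E = mc, E = m
Ordered (correct first, then incorrect): E = mc², E = mc, E = m

- E = mc: LHS [L^2 M T^-2], RHS [L M T^-1] → incorrect ✗
- E = mc²: LHS [L^2 M T^-2], RHS [L^2 M T^-2] → correct ✓
- E = m: LHS [L^2 M T^-2], RHS [M] → incorrect ✗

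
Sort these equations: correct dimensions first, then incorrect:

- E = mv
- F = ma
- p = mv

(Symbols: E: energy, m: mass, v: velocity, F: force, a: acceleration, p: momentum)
Dimensionally correct: F = ma, p = mv
Dimensionally incorrect: E = mv
Ordered (correct first, then incorrect): F = ma, p = mv, E = mv

- E = mv: LHS [L^2 M T^-2], RHS [L M T^-1] → incorrect ✗
- F = ma: LHS [L M T^-2], RHS [L M T^-2] → correct ✓
- p = mv: LHS [L M T^-1], RHS [L M T^-1] → correct ✓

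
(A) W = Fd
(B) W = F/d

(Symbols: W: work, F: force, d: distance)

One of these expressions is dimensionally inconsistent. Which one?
(B)

(A) W = Fd: LHS [L^2 M T^-2], RHS [L^2 M T^-2] ✓
(B) W = F/d: LHS [L^2 M T^-2], RHS [M T^-2] ✗

Expression (B) W = F/d is dimensionally incorrect.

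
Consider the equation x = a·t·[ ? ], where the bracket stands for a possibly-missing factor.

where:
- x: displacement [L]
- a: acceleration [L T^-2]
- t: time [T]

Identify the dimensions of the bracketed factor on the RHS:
[T] — time (e.g. t)

x has dimensions [L]; a·t has dimensions [L T^-1].
The bracketed factor must supply [L] / [L T^-1] = [T].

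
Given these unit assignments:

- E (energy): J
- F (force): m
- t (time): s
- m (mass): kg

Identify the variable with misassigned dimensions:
F

The variable F (force) should have units N, not m.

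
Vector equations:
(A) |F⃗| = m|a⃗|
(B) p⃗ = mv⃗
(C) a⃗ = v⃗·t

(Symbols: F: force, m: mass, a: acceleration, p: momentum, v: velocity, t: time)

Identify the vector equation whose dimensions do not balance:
(C) a⃗ = v⃗·t

(A) |F⃗| = m|a⃗|: LHS [L M T^-2], RHS [L M T^-2] ✓ — magnitudes of vectors are scalars
(B) p⃗ = mv⃗: LHS [L M T^-1], RHS [L M T^-1] ✓ — mass (scalar) times velocity (vector)
(C) a⃗ = v⃗·t: LHS [L T^-2], RHS [L] ✗ — acceleration is velocity per time; should be v⃗/t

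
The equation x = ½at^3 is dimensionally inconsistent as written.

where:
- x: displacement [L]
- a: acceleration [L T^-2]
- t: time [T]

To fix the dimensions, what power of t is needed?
The exponent of t should be 2: x = ½at^2

The LHS x has dimensions [L]; t has dimensions [T].
As written, the RHS ½at^3 (exponent 3 on t) has dimensions [L T], which does not match.
With exponent 2, the RHS ½at^2 has dimensions [L], matching the LHS.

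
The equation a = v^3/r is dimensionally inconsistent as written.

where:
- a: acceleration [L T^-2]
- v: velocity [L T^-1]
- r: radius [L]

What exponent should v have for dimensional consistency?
The exponent of v should be 2: a = v^2/r

The LHS a has dimensions [L T^-2]; v has dimensions [L T^-1].
As written, the RHS v^3/r (exponent 3 on v) has dimensions [L^2 T^-3], which does not match.
With exponent 2, the RHS v^2/r has dimensions [L T^-2], matching the LHS.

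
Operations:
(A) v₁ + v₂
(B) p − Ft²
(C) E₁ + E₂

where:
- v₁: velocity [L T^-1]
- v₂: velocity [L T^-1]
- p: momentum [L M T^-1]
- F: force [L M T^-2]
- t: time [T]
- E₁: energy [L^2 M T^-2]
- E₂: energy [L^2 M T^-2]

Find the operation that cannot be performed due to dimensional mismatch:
(B) p − Ft²

(A) v₁ + v₂: v₁ [L T^-1] and v₂ [L T^-1] — same dimensions ✓
(B) p − Ft²: p [L M T^-1] and Ft² [L M] — different dimensions cannot be added/subtracted ✗
(C) E₁ + E₂: E₁ [L^2 M T^-2] and E₂ [L^2 M T^-2] — same dimensions ✓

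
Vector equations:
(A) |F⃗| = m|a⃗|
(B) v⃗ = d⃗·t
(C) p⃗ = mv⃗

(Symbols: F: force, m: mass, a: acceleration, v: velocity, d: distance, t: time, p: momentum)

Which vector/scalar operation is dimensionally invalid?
(B) v⃗ = d⃗·t

(A) |F⃗| = m|a⃗|: LHS [L M T^-2], RHS [L M T^-2] ✓ — magnitudes of vectors are scalars
(B) v⃗ = d⃗·t: LHS [L T^-1], RHS [L T] ✗ — velocity is displacement per time; should be d⃗/t
(C) p⃗ = mv⃗: LHS [L M T^-1], RHS [L M T^-1] ✓ — mass (scalar) times velocity (vector)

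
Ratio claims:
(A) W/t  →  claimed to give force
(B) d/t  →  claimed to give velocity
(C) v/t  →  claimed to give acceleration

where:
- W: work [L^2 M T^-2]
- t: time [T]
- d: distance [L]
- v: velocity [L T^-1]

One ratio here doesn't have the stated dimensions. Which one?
(A) W/t does not give force

(A) W/t: [L^2 M T^-3] ≠ force [L M T^-2] ✗
(B) d/t: [L T^-1] = velocity [L T^-1] ✓
(C) v/t: [L T^-2] = acceleration [L T^-2] ✓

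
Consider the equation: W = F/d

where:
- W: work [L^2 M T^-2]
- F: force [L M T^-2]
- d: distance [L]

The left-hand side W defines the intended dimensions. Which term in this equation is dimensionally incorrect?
The right-hand side term F/d

W has dimensions [L^2 M T^-2], but F/d has dimensions [M T^-2], so the term F/d is dimensionally wrong for W.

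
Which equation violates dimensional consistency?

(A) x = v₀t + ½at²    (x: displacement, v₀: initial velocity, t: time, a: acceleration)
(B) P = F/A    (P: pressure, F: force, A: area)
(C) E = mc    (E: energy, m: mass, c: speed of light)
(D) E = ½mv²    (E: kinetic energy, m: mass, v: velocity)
(C) E = mc

The equation (C) E = mc is dimensionally incorrect.

LHS (E): [L^2 M T^-2]
RHS (mc): [L M T^-1] ✗

The dimensions do not match. The other three equations balance.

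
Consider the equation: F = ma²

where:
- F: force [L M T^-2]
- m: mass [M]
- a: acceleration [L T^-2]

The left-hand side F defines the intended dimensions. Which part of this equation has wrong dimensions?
The right-hand side term ma²

F has dimensions [L M T^-2], but ma² has dimensions [L^2 M T^-4], so the term ma² is dimensionally wrong for F.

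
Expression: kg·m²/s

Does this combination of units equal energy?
No

The expression kg·m²/s has dimensions [L^2 M T^-1], but energy has dimensions [L^2 M T^-2].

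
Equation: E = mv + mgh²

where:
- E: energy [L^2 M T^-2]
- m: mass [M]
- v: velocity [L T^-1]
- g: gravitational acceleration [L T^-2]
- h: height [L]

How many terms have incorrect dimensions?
2

LHS E: [L^2 M T^-2]
- mv: [L M T^-1] ✗
- mgh²: [L^3 M T^-2] ✗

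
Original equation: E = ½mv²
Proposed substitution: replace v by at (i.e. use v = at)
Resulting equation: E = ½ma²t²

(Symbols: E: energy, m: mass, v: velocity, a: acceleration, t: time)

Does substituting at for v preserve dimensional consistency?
Yes

[v] = [L T^-1] and [at] = [L T^-1]. These match, so the substitution replaces a quantity by one of the same dimensions and the result E = ½ma²t² has LHS [L^2 M T^-2] vs RHS [L^2 M T^-2] — still consistent.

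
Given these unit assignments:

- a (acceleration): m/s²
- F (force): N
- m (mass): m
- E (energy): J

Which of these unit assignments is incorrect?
m

The variable m (mass) should have units kg, not m.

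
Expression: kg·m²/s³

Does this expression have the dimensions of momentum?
No

The expression kg·m²/s³ has dimensions [L^2 M T^-3], but momentum has dimensions [L M T^-1].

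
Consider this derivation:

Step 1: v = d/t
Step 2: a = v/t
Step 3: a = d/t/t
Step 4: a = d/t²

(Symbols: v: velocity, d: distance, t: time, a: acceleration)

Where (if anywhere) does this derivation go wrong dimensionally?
No step introduces an error — all steps are dimensionally consistent.

Step 1: v = d/t → LHS [L T^-1], RHS [L T^-1] ✓
Step 2: a = v/t → LHS [L T^-2], RHS [L T^-2] ✓
Step 3: a = d/t/t → LHS [L T^-2], RHS [L T^-2] ✓
Step 4: a = d/t² → LHS [L T^-2], RHS [L T^-2] ✓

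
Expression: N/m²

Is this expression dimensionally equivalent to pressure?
Yes

The expression N/m² has dimensions [L^-1 M T^-2], which is exactly pressure [L^-1 M T^-2].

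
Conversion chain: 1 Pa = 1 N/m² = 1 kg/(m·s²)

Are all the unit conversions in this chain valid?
The chain is correct (no errors).

Correct: Pascal is Newton per square meter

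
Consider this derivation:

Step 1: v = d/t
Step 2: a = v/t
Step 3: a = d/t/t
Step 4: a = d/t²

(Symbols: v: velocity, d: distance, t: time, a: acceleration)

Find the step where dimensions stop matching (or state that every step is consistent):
No step introduces an error — all steps are dimensionally consistent.

Step 1: v = d/t → LHS [L T^-1], RHS [L T^-1] ✓
Step 2: a = v/t → LHS [L T^-2], RHS [L T^-2] ✓
Step 3: a = d/t/t → LHS [L T^-2], RHS [L T^-2] ✓
Step 4: a = d/t² → LHS [L T^-2], RHS [L T^-2] ✓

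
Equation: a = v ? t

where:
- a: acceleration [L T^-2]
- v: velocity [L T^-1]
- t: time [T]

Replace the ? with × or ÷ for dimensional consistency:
division (÷): a = v ÷ t

a [L T^-2]; v [L T^-1]; t [T].
v × t → [L] ✗
v ÷ t → [L T^-2] ✓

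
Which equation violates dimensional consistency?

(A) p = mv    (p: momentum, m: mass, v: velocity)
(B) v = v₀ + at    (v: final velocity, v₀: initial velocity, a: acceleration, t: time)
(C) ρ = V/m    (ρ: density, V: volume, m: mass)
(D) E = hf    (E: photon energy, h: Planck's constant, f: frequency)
(C) ρ = V/m

The equation (C) ρ = V/m is dimensionally incorrect.

LHS (ρ): [L^-3 M]
RHS (V/m): [L^3 M^-1] ✗

The dimensions do not match. The other three equations balance.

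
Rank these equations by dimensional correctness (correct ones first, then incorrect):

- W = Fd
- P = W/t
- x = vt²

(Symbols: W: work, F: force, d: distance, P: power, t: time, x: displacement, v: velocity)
Dimensionally correct: W = Fd, P = W/t
Dimensionally incorrect: x = vt²
Ordered (correct first, then incorrect): W = Fd, P = W/t, x = vt²

- W = Fd: LHS [L^2 M T^-2], RHS [L^2 M T^-2] → correct ✓
- P = W/t: LHS [L^2 M T^-3], RHS [L^2 M T^-3] → correct ✓
- x = vt²: LHS [L], RHS [L T] → incorrect ✗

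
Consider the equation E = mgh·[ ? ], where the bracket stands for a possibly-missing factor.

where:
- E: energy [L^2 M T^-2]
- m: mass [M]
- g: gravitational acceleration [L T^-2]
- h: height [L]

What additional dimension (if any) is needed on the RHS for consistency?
Nothing is missing — the bracketed factor must be dimensionless.

E has dimensions [L^2 M T^-2] and mgh already has dimensions [L^2 M T^-2], so E = mgh is dimensionally complete.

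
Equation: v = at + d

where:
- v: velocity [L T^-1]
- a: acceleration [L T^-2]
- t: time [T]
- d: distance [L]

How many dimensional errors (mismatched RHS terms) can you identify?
1

LHS v: [L T^-1]
- at: [L T^-1] ✓
- d: [L] ✗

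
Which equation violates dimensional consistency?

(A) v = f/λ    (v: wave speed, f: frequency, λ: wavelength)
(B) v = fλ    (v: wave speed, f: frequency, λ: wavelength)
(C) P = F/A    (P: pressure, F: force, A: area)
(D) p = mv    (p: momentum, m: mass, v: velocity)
(A) v = f/λ

The equation (A) v = f/λ is dimensionally incorrect.

LHS (v): [L T^-1]
RHS (f/λ): [L^-1 T^-1] ✗

The dimensions do not match. The other three equations balance.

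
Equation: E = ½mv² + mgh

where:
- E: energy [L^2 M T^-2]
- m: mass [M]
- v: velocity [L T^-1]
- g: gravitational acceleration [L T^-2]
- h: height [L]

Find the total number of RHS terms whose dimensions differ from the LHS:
0

LHS E: [L^2 M T^-2]
- ½mv²: [L^2 M T^-2] ✓
- mgh: [L^2 M T^-2] ✓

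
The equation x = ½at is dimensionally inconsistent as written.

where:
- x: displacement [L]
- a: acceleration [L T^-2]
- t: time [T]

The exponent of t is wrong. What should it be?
The exponent of t should be 2: x = ½at^2

The LHS x has dimensions [L]; t has dimensions [T].
As written, the RHS ½at (exponent 1 on t) has dimensions [L T^-1], which does not match.
With exponent 2, the RHS ½at^2 has dimensions [L], matching the LHS.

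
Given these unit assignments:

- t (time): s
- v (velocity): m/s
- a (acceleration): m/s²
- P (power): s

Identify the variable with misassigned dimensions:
P

The variable P (power) should have units W, not s.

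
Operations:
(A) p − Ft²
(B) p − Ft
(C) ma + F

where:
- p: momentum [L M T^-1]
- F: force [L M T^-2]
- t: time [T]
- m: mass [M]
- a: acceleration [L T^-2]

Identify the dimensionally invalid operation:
(A) p − Ft²

(A) p − Ft²: p [L M T^-1] and Ft² [L M] — different dimensions cannot be added/subtracted ✗
(B) p − Ft: p [L M T^-1] and Ft [L M T^-1] — same dimensions ✓
(C) ma + F: ma [L M T^-2] and F [L M T^-2] — same dimensions ✓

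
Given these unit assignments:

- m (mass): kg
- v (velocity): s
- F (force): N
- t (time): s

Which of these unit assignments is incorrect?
v

The variable v (velocity) should have units m/s, not s.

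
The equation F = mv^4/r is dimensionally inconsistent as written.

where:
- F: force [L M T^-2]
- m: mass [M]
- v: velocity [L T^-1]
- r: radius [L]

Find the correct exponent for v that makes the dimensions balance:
The exponent of v should be 2: F = mv^2/r

The LHS F has dimensions [L M T^-2]; v has dimensions [L T^-1].
As written, the RHS mv^4/r (exponent 4 on v) has dimensions [L^3 M T^-4], which does not match.
With exponent 2, the RHS mv^2/r has dimensions [L M T^-2], matching the LHS.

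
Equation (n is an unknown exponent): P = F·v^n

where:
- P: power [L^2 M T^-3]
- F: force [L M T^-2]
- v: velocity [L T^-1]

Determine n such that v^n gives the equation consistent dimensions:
n = 1

P has dimensions [L^2 M T^-3]; v has dimensions [L T^-1].
The rest of the RHS has dimensions [L M T^-2], so v^n must supply [L T^-1].
With n = 1: F·v^1 has dimensions [L^2 M T^-3], matching the LHS ✓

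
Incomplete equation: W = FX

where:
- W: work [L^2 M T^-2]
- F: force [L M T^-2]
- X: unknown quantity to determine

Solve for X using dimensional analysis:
X = d (distance), dimensions [L]

W has dimensions [L^2 M T^-2]; the rest of the RHS (F) has dimensions [L M T^-2].
So X must have dimensions [L] — X = d (distance).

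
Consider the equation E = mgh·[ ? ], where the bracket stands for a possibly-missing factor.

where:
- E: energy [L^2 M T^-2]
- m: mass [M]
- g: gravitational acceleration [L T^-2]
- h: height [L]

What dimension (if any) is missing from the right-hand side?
Nothing is missing — the bracketed factor must be dimensionless.

E has dimensions [L^2 M T^-2] and mgh already has dimensions [L^2 M T^-2], so E = mgh is dimensionally complete.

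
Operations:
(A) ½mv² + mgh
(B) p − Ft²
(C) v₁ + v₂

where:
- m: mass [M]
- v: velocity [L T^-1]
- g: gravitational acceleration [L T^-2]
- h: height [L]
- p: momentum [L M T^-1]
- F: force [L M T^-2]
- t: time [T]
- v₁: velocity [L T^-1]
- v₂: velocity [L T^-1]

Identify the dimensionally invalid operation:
(B) p − Ft²

(A) ½mv² + mgh: ½mv² [L^2 M T^-2] and mgh [L^2 M T^-2] — same dimensions ✓
(B) p − Ft²: p [L M T^-1] and Ft² [L M] — different dimensions cannot be added/subtracted ✗
(C) v₁ + v₂: v₁ [L T^-1] and v₂ [L T^-1] — same dimensions ✓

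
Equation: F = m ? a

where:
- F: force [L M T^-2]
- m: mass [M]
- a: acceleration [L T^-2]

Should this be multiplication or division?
multiplication (×): F = m × a

F [L M T^-2]; m [M]; a [L T^-2].
m × a → [L M T^-2] ✓
m ÷ a → [L^-1 M T^2] ✗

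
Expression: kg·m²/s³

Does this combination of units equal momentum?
No

The expression kg·m²/s³ has dimensions [L^2 M T^-3], but momentum has dimensions [L M T^-1].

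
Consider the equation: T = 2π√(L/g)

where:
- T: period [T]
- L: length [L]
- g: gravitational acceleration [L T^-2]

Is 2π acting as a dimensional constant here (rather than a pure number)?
No

T has dimensions [T] and √(L/g) already has dimensions [T], so the equation balances without 2π contributing any dimensions. 2π is a pure (dimensionless) number; changing or removing it would not affect dimensional consistency.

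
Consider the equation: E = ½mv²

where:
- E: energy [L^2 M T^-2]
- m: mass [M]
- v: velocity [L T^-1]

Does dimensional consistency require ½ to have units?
No

E has dimensions [L^2 M T^-2] and mv² already has dimensions [L^2 M T^-2], so the equation balances without ½ contributing any dimensions. ½ is a pure (dimensionless) number; changing or removing it would not affect dimensional consistency.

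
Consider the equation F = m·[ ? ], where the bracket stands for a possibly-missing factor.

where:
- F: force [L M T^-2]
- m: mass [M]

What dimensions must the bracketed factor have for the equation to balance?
[L T^-2] — acceleration (e.g. a)

F has dimensions [L M T^-2]; m has dimensions [M].
The bracketed factor must supply [L M T^-2] / [M] = [L T^-2].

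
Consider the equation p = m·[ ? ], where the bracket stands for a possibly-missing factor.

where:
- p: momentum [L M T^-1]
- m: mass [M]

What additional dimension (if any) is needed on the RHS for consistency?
[L T^-1] — velocity (e.g. v)

p has dimensions [L M T^-1]; m has dimensions [M].
The bracketed factor must supply [L M T^-1] / [M] = [L T^-1].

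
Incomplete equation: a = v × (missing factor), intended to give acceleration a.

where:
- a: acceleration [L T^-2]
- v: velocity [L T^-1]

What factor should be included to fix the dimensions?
1/t (inverse time), dimensions [T^-1]

a has dimensions [L T^-2] and v has dimensions [L T^-1].
The missing factor must have dimensions [L T^-2] / [L T^-1] = [T^-1], i.e. inverse time (1/t).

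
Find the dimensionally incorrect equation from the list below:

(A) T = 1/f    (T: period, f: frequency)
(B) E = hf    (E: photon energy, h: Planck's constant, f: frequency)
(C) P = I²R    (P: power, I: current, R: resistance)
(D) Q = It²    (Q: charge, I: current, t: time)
(D) Q = It²

The equation (D) Q = It² is dimensionally incorrect.

LHS (Q): [I T]
RHS (It²): [I T^2] ✗

The dimensions do not match. The other three equations balance.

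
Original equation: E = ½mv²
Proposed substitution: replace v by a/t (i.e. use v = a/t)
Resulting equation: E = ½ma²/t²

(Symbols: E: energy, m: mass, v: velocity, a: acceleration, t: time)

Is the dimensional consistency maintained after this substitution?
No

[v] = [L T^-1] and [a/t] = [L T^-3]. These differ, so the substitution replaces a quantity by one of different dimensions and the result E = ½ma²/t² has LHS [L^2 M T^-2] vs RHS [L^2 M T^-6] — inconsistent.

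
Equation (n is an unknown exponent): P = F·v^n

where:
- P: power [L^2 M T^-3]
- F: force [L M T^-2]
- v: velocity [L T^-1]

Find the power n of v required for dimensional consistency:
n = 1

P has dimensions [L^2 M T^-3]; v has dimensions [L T^-1].
The rest of the RHS has dimensions [L M T^-2], so v^n must supply [L T^-1].
With n = 1: F·v^1 has dimensions [L^2 M T^-3], matching the LHS ✓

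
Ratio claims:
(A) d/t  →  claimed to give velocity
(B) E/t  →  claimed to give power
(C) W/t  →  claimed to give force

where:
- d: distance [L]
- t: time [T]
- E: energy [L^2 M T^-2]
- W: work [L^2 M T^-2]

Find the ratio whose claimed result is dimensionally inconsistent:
(C) W/t does not give force

(A) d/t: [L T^-1] = velocity [L T^-1] ✓
(B) E/t: [L^2 M T^-3] = power [L^2 M T^-3] ✓
(C) W/t: [L^2 M T^-3] ≠ force [L M T^-2] ✗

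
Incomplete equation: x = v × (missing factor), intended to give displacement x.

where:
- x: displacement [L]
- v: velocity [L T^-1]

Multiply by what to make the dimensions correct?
t (time), dimensions [T]

x has dimensions [L] and v has dimensions [L T^-1].
The missing factor must have dimensions [L] / [L T^-1] = [T], i.e. time (t).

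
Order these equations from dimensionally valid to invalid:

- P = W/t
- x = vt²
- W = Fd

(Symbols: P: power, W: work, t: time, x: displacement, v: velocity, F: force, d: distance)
Dimensionally correct: P = W/t, W = Fd
Dimensionally incorrect: x = vt²
Ordered (correct first, then incorrect): P = W/t, W = Fd, x = vt²

- P = W/t: LHS [L^2 M T^-3], RHS [L^2 M T^-3] → correct ✓
- x = vt²: LHS [L], RHS [L T] → incorrect ✗
- W = Fd: LHS [L^2 M T^-2], RHS [L^2 M T^-2] → correct ✓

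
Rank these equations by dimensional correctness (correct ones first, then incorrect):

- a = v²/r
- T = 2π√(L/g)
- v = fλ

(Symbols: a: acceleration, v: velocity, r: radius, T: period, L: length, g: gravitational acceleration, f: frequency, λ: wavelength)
Dimensionally correct: a = v²/r, T = 2π√(L/g), v = fλ
Dimensionally incorrect: none
Ordered (correct first, then incorrect): a = v²/r, T = 2π√(L/g), v = fλ

- a = v²/r: LHS [L T^-2], RHS [L T^-2] → correct ✓
- T = 2π√(L/g): LHS [T], RHS [T] → correct ✓
- v = fλ: LHS [L T^-1], RHS [L T^-1] → correct ✓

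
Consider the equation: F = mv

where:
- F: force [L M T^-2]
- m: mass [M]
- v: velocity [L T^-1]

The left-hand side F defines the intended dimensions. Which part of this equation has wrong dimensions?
The right-hand side term mv

F has dimensions [L M T^-2], but mv has dimensions [L M T^-1], so the term mv is dimensionally wrong for F.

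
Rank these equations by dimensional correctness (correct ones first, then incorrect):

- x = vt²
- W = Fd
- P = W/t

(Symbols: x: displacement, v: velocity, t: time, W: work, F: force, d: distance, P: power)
Dimensionally correct: W = Fd, P = W/t
Dimensionally incorrect: x = vt²
Ordered (correct first, then incorrect): W = Fd, P = W/t, x = vt²

- x = vt²: LHS [L], RHS [L T] → incorrect ✗
- W = Fd: LHS [L^2 M T^-2], RHS [L^2 M T^-2] → correct ✓
- P = W/t: LHS [L^2 M T^-3], RHS [L^2 M T^-3] → correct ✓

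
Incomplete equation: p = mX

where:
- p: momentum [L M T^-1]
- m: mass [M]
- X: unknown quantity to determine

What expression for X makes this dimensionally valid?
X = v (velocity), dimensions [L T^-1]

p has dimensions [L M T^-1]; the rest of the RHS (m) has dimensions [M].
So X must have dimensions [L T^-1] — X = v (velocity).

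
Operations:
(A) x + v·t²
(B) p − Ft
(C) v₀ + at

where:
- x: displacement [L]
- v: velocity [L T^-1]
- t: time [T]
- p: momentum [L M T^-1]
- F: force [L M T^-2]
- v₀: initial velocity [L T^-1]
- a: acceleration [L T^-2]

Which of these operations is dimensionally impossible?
(A) x + v·t²

(A) x + v·t²: x [L] and v·t² [L T] — different dimensions cannot be added/subtracted ✗
(B) p − Ft: p [L M T^-1] and Ft [L M T^-1] — same dimensions ✓
(C) v₀ + at: v₀ [L T^-1] and at [L T^-1] — same dimensions ✓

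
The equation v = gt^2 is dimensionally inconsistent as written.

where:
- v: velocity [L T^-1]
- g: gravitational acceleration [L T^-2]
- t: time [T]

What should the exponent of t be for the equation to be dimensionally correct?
The exponent of t should be 1: v = gt

The LHS v has dimensions [L T^-1]; t has dimensions [T].
As written, the RHS gt^2 (exponent 2 on t) has dimensions [L], which does not match.
With exponent 1, the RHS gt has dimensions [L T^-1], matching the LHS.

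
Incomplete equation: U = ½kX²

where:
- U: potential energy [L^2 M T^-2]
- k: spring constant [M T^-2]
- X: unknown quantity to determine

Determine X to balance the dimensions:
X = x (displacement), dimensions [L]

U has dimensions [L^2 M T^-2]; the rest of the RHS (½k) has dimensions [M T^-2].
So X² must have dimensions [L^2], i.e. X has dimensions [L] — X = x (displacement).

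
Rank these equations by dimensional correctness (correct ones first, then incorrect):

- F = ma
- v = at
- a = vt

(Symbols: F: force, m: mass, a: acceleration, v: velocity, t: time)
Dimensionally correct: F = ma, v = at
Dimensionally incorrect: a = vt
Ordered (correct first, then incorrect): F = ma, v = at, a = vt

- F = ma: LHS [L M T^-2], RHS [L M T^-2] → correct ✓
- v = at: LHS [L T^-1], RHS [L T^-1] → correct ✓
- a = vt: LHS [L T^-2], RHS [L] → incorrect ✗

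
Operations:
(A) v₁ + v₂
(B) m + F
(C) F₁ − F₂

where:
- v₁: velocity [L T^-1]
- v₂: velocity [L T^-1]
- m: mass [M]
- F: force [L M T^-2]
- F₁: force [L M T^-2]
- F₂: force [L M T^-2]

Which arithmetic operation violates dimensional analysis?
(B) m + F

(A) v₁ + v₂: v₁ [L T^-1] and v₂ [L T^-1] — same dimensions ✓
(B) m + F: m [M] and F [L M T^-2] — different dimensions cannot be added/subtracted ✗
(C) F₁ − F₂: F₁ [L M T^-2] and F₂ [L M T^-2] — same dimensions ✓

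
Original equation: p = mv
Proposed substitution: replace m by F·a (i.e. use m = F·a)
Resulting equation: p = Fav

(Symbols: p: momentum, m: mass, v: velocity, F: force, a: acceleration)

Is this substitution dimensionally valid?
No

[m] = [M] and [F·a] = [L^2 M T^-4]. These differ, so the substitution replaces a quantity by one of different dimensions and the result p = Fav has LHS [L M T^-1] vs RHS [L^3 M T^-5] — inconsistent.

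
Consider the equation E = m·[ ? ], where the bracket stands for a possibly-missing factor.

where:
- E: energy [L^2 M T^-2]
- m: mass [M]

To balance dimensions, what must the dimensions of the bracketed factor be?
[L^2 T^-2] — velocity squared (e.g. v²)

E has dimensions [L^2 M T^-2]; m has dimensions [M].
The bracketed factor must supply [L^2 M T^-2] / [M] = [L^2 T^-2].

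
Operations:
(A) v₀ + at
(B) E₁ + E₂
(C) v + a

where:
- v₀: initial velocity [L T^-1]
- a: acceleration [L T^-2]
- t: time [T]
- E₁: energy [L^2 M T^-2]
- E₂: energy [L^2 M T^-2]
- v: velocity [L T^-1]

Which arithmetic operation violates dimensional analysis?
(C) v + a

(A) v₀ + at: v₀ [L T^-1] and at [L T^-1] — same dimensions ✓
(B) E₁ + E₂: E₁ [L^2 M T^-2] and E₂ [L^2 M T^-2] — same dimensions ✓
(C) v + a: v [L T^-1] and a [L T^-2] — different dimensions cannot be added/subtracted ✗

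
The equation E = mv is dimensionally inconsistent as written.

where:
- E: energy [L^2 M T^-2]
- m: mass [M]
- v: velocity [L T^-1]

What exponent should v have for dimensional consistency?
The exponent of v should be 2: E = mv^2

The LHS E has dimensions [L^2 M T^-2]; v has dimensions [L T^-1].
As written, the RHS mv (exponent 1 on v) has dimensions [L M T^-1], which does not match.
With exponent 2, the RHS mv^2 has dimensions [L^2 M T^-2], matching the LHS.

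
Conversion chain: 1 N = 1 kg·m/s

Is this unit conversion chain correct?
The chain is incorrect (it contains an error).

Incorrect: Newton is kg·m/s², not kg·m/s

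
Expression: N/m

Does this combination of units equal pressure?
No

The expression N/m has dimensions [M T^-2], but pressure has dimensions [L^-1 M T^-2].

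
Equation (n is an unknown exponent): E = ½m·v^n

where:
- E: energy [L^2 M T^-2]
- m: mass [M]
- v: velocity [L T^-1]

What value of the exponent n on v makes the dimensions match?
n = 2

E has dimensions [L^2 M T^-2]; v has dimensions [L T^-1].
The rest of the RHS has dimensions [M], so v^n must supply [L^2 T^-2].
With n = 2: ½m·v^2 has dimensions [L^2 M T^-2], matching the LHS ✓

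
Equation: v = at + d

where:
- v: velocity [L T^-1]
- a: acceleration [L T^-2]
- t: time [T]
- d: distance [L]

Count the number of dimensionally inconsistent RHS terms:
1

LHS v: [L T^-1]
- at: [L T^-1] ✓
- d: [L] ✗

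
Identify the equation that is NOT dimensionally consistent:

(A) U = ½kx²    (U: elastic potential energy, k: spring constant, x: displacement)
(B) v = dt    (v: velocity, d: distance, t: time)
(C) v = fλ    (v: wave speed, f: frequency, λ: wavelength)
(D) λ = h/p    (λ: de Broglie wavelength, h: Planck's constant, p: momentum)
(B) v = dt

The equation (B) v = dt is dimensionally incorrect.

LHS (v): [L T^-1]
RHS (dt): [L T] ✗

The dimensions do not match. The other three equations balance.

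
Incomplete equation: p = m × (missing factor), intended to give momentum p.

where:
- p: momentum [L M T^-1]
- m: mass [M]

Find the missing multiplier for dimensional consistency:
v (velocity), dimensions [L T^-1]

p has dimensions [L M T^-1] and m has dimensions [M].
The missing factor must have dimensions [L M T^-1] / [M] = [L T^-1], i.e. velocity (v).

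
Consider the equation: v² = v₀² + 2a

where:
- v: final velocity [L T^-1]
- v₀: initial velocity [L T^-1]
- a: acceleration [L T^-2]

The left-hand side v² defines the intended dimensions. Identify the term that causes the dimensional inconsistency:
The term 2a

Checking each RHS term against the LHS:
- v₀²: [L^2 T^-2] — matches v² [L^2 T^-2] ✓
- 2a: [L T^-2] — does NOT match v² [L^2 T^-2] ✗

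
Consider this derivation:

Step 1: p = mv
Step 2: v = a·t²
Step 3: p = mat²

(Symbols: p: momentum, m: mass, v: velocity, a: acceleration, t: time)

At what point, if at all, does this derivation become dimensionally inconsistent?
Step 2

Step 1: p = mv → LHS [L M T^-1], RHS [L M T^-1] ✓
Step 2: v = a·t² → LHS [L T^-1], RHS [L] ✗

The first dimensional inconsistency appears in step 2: v = a·t²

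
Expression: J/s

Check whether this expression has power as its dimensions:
Yes

The expression J/s has dimensions [L^2 M T^-3], which is exactly power [L^2 M T^-3].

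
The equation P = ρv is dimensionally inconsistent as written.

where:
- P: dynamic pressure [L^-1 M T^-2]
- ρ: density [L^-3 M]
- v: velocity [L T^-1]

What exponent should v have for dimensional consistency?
The exponent of v should be 2: P = ρv^2

The LHS P has dimensions [L^-1 M T^-2]; v has dimensions [L T^-1].
As written, the RHS ρv (exponent 1 on v) has dimensions [L^-2 M T^-1], which does not match.
With exponent 2, the RHS ρv^2 has dimensions [L^-1 M T^-2], matching the LHS.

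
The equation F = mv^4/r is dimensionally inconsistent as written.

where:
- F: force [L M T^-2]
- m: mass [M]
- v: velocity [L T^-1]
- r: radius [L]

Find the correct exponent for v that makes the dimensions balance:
The exponent of v should be 2: F = mv^2/r

The LHS F has dimensions [L M T^-2]; v has dimensions [L T^-1].
As written, the RHS mv^4/r (exponent 4 on v) has dimensions [L^3 M T^-4], which does not match.
With exponent 2, the RHS mv^2/r has dimensions [L M T^-2], matching the LHS.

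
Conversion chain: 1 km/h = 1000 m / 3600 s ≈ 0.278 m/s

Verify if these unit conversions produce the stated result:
The chain is correct (no errors).

Correct: 1 km = 1000 m, 1 h = 3600 s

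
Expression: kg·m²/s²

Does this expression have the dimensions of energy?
Yes

The expression kg·m²/s² has dimensions [L^2 M T^-2], which is exactly energy [L^2 M T^-2].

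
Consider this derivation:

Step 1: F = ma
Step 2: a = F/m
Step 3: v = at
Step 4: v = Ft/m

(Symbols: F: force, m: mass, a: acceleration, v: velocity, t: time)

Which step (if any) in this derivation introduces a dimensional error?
No step introduces an error — all steps are dimensionally consistent.

Step 1: F = ma → LHS [L M T^-2], RHS [L M T^-2] ✓
Step 2: a = F/m → LHS [L T^-2], RHS [L T^-2] ✓
Step 3: v = at → LHS [L T^-1], RHS [L T^-1] ✓
Step 4: v = Ft/m → LHS [L T^-1], RHS [L T^-1] ✓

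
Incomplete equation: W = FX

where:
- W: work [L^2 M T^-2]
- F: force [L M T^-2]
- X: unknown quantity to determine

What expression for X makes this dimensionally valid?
X = d (distance), dimensions [L]

W has dimensions [L^2 M T^-2]; the rest of the RHS (F) has dimensions [L M T^-2].
So X must have dimensions [L] — X = d (distance).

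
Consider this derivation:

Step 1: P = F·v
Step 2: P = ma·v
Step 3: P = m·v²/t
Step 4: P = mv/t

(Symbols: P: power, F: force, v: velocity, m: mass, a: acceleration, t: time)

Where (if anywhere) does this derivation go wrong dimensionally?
Step 4

Step 1: P = F·v → LHS [L^2 M T^-3], RHS [L^2 M T^-3] ✓
Step 2: P = ma·v → LHS [L^2 M T^-3], RHS [L^2 M T^-3] ✓
Step 3: P = m·v²/t → LHS [L^2 M T^-3], RHS [L^2 M T^-3] ✓
Step 4: P = mv/t → LHS [L^2 M T^-3], RHS [L M T^-2] ✗

The first dimensional inconsistency appears in step 4: P = mv/t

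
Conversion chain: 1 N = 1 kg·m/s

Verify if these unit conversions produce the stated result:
The chain is incorrect (it contains an error).

Incorrect: Newton is kg·m/s², not kg·m/s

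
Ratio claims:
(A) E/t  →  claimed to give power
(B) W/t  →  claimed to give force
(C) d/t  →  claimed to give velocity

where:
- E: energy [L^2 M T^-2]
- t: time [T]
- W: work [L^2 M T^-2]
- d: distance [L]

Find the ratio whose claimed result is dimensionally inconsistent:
(B) W/t does not give force

(A) E/t: [L^2 M T^-3] = power [L^2 M T^-3] ✓
(B) W/t: [L^2 M T^-3] ≠ force [L M T^-2] ✗
(C) d/t: [L T^-1] = velocity [L T^-1] ✓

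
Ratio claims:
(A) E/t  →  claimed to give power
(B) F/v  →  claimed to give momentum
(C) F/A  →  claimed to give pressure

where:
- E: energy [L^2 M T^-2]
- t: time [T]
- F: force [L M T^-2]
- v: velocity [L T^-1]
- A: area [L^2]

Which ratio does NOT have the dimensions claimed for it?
(B) F/v does not give momentum

(A) E/t: [L^2 M T^-3] = power [L^2 M T^-3] ✓
(B) F/v: [M T^-1] ≠ momentum [L M T^-1] ✗
(C) F/A: [L^-1 M T^-2] = pressure [L^-1 M T^-2] ✓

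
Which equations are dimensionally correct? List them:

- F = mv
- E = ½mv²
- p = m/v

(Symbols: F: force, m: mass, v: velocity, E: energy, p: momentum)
Dimensionally correct: E = ½mv²
Dimensionally incorrect: F = mv, p = m/v
Ordered (correct first, then incorrect): E = ½mv², F = mv, p = m/v

- F = mv: LHS [L M T^-2], RHS [L M T^-1] → incorrect ✗
- E = ½mv²: LHS [L^2 M T^-2], RHS [L^2 M T^-2] → correct ✓
- p = m/v: LHS [L M T^-1], RHS [L^-1 M T] → incorrect ✗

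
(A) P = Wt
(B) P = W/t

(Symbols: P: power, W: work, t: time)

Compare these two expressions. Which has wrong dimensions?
(A)

(A) P = Wt: LHS [L^2 M T^-3], RHS [L^2 M T^-1] ✗
(B) P = W/t: LHS [L^2 M T^-3], RHS [L^2 M T^-3] ✓

Expression (A) P = Wt is dimensionally incorrect.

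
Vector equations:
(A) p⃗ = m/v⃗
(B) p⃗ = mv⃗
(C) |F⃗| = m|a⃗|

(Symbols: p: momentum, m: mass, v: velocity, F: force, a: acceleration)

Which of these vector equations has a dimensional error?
(A) p⃗ = m/v⃗

(A) p⃗ = m/v⃗: LHS [L M T^-1], RHS [L^-1 M T] ✗ — momentum is mass times velocity; should be mv⃗ (and division by a vector is undefined)
(B) p⃗ = mv⃗: LHS [L M T^-1], RHS [L M T^-1] ✓ — mass (scalar) times velocity (vector)
(C) |F⃗| = m|a⃗|: LHS [L M T^-2], RHS [L M T^-2] ✓ — magnitudes of vectors are scalars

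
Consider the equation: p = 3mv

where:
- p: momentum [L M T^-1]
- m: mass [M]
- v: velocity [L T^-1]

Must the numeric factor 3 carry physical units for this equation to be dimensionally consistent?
No

p has dimensions [L M T^-1] and mv already has dimensions [L M T^-1], so the equation balances without 3 contributing any dimensions. 3 is a pure (dimensionless) number; changing or removing it would not affect dimensional consistency.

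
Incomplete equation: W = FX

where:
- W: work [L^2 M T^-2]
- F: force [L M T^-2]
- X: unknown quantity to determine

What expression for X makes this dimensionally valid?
X = d (distance), dimensions [L]

W has dimensions [L^2 M T^-2]; the rest of the RHS (F) has dimensions [L M T^-2].
So X must have dimensions [L] — X = d (distance).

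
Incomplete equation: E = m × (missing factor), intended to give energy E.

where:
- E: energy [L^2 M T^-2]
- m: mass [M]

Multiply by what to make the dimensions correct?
v² (velocity squared), dimensions [L^2 T^-2]

E has dimensions [L^2 M T^-2] and m has dimensions [M].
The missing factor must have dimensions [L^2 M T^-2] / [M] = [L^2 T^-2], i.e. velocity squared (v²).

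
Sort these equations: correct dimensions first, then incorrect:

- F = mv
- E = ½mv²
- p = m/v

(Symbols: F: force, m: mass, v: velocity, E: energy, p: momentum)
Dimensionally correct: E = ½mv²
Dimensionally incorrect: F = mv, p = m/v
Ordered (correct first, then incorrect): E = ½mv², F = mv, p = m/v

- F = mv: LHS [L M T^-2], RHS [L M T^-1] → incorrect ✗
- E = ½mv²: LHS [L^2 M T^-2], RHS [L^2 M T^-2] → correct ✓
- p = m/v: LHS [L M T^-1], RHS [L^-1 M T] → incorrect ✗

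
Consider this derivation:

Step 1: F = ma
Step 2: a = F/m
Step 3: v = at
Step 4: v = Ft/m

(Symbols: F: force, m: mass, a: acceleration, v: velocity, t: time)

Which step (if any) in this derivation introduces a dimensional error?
No step introduces an error — all steps are dimensionally consistent.

Step 1: F = ma → LHS [L M T^-2], RHS [L M T^-2] ✓
Step 2: a = F/m → LHS [L T^-2], RHS [L T^-2] ✓
Step 3: v = at → LHS [L T^-1], RHS [L T^-1] ✓
Step 4: v = Ft/m → LHS [L T^-1], RHS [L T^-1] ✓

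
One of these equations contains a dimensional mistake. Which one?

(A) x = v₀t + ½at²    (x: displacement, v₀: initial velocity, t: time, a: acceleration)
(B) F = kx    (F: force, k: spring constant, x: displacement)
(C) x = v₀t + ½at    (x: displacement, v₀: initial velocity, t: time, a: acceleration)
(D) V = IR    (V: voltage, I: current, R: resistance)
(C) x = v₀t + ½at

The equation (C) x = v₀t + ½at is dimensionally incorrect.

LHS (x): [L]
RHS terms:
  - v₀t: [L] ✓
  - ½at: [L T^-1] ✗ (does not match LHS)

The dimensions do not match. The other three equations balance.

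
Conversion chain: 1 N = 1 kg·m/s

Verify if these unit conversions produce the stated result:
The chain is incorrect (it contains an error).

Incorrect: Newton is kg·m/s², not kg·m/s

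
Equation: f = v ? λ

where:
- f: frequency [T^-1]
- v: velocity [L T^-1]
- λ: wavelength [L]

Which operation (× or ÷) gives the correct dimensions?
division (÷): f = v ÷ λ

f [T^-1]; v [L T^-1]; λ [L].
v × λ → [L^2 T^-1] ✗
v ÷ λ → [T^-1] ✓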